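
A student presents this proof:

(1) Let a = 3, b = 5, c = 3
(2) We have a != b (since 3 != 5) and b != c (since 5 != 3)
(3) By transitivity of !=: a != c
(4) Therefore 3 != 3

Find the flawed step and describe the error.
Step 3: By transitivity of !=: a != c

Step 3 incorrectly applies transitivity to the '!=' relation. Transitivity states: if a R b and b R c, then a R c. However, '!=' is not transitive. Counterexample: 3 != 5 and 5 != 3, but 3 = 3 (both equal 3). Transitivity holds for relations like <, <=, =, but not for !=.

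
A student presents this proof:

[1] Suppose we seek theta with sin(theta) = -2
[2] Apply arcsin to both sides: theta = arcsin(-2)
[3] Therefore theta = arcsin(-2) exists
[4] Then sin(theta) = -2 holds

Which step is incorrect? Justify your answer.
Step 2: Apply arcsin to both sides: theta = arcsin(-2)

Step 2 applies arcsin to -2. However, arcsin(x) is only defined for x in [-1, 1] because sin(theta) can only produce values in that range. Since |-2| > 1, arcsin(-2) is undefined. There is no angle whose sine equals -2.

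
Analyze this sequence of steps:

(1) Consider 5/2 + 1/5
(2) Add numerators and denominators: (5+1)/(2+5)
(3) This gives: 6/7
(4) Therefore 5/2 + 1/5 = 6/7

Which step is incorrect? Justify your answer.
Step 2: Add numerators and denominators: (5+1)/(2+5)

Step 2 incorrectly adds fractions by separately adding numerators and denominators. This is wrong. The correct method requires a common denominator: 5/2 + 1/5 = (5×5 + 1×2)/(2×5) = 27/10 = 27/10. The method used gives 6/7, which is different.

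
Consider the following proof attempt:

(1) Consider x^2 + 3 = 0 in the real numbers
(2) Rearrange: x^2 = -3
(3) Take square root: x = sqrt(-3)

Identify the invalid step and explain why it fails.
Step 3: Take square root: x = sqrt(-3)

Step 3 takes the square root of -3, which is negative. In the real number system, the square root of a negative number is undefined. The equation x^2 + 3 = 0 has no real solutions. Square roots of negative numbers only exist in the complex numbers.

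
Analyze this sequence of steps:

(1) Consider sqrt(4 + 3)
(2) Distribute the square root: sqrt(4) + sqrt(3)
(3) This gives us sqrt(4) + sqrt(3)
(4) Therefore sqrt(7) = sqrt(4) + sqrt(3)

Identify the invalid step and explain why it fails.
Step 2: Distribute the square root: sqrt(4) + sqrt(3)

Step 2 incorrectly 'distributes' the square root over addition. The square root function does not distribute: sqrt(a + b) ≠ sqrt(a) + sqrt(b). In fact, sqrt(4 + 3) = sqrt(7) ≈ 2.6458, while sqrt(4) + sqrt(3) ≈ 3.7321.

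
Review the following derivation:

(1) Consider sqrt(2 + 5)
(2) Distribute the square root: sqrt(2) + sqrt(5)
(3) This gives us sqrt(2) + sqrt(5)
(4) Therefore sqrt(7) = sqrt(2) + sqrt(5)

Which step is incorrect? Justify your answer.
Step 2: Distribute the square root: sqrt(2) + sqrt(5)

Step 2 incorrectly 'distributes' the square root over addition. The square root function does not distribute: sqrt(a + b) ≠ sqrt(a) + sqrt(b). In fact, sqrt(2 + 5) = sqrt(7) ≈ 2.6458, while sqrt(2) + sqrt(5) ≈ 3.6503.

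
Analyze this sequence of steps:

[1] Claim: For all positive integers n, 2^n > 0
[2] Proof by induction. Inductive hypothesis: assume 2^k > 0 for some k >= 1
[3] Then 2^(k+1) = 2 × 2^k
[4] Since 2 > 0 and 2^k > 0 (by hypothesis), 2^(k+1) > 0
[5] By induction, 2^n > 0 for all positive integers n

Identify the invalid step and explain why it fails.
Step 5: By induction, 2^n > 0 for all positive integers n

Step 5 concludes the proof by induction, but no base case was ever established. A valid induction proof requires: (1) a base case proving 2^1 > 0, and (2) an inductive step showing IF 2^k > 0 THEN 2^(k+1) > 0. Steps 2-4 correctly establish the inductive step, but without the base case the conclusion in step 5 does not follow.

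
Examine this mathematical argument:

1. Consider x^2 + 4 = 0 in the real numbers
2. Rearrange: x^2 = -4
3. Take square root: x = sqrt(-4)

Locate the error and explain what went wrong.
Step 3: Take square root: x = sqrt(-4)

Step 3 takes the square root of -4, which is negative. In the real number system, the square root of a negative number is undefined. The equation x^2 + 4 = 0 has no real solutions. Square roots of negative numbers only exist in the complex numbers.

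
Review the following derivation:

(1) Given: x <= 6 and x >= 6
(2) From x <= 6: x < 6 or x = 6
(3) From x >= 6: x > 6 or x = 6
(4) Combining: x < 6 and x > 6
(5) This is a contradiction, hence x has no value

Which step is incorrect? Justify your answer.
Step 4: Combining: x < 6 and x > 6

Step 4 incorrectly combines the conditions. From x <= 6 and x >= 6, the intersection is x = 6. The error treats the 'or' cases as 'and' requirements. The correct conclusion is that x = 6 is the unique solution, not that no solution exists.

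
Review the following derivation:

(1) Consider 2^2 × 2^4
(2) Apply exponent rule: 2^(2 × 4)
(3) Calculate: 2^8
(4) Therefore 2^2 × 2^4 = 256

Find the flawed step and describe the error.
Step 2: Apply exponent rule: 2^(2 × 4)

Step 2 incorrectly states that a^b × a^c = a^(b×c). The correct rule is a^b × a^c = a^(b+c). The actual value is 2^2 × 2^4 = 2^6 = 64, not 2^8 = 256.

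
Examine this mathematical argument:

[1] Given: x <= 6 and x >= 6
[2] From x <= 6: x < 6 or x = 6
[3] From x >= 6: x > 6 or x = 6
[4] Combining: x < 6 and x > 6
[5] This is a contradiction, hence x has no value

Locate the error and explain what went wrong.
Step 4: Combining: x < 6 and x > 6

Step 4 incorrectly combines the conditions. From x <= 6 and x >= 6, the intersection is x = 6. The error treats the 'or' cases as 'and' requirements. The correct conclusion is that x = 6 is the unique solution, not that no solution exists.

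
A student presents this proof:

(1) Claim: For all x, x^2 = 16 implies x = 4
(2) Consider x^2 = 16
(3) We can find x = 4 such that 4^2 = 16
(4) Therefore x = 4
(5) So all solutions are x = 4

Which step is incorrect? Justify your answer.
Step 4: Therefore x = 4

Step 4 incorrectly concludes that x = 4 is the only solution. The proof shows that x = 4 is A solution (existence), but does not show it is the ONLY solution (uniqueness). In fact, x = -4 is also a solution since (-4)^2 = 16. Finding one solution doesn't prove there are no others.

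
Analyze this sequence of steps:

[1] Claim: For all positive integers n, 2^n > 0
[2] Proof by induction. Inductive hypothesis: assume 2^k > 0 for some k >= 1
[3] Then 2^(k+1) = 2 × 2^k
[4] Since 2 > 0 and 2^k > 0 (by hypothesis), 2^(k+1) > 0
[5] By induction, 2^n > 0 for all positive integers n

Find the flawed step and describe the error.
Step 5: By induction, 2^n > 0 for all positive integers n

Step 5 concludes the proof by induction, but no base case was ever established. A valid induction proof requires: (1) a base case proving 2^1 > 0, and (2) an inductive step showing IF 2^k > 0 THEN 2^(k+1) > 0. Steps 2-4 correctly establish the inductive step, but without the base case the conclusion in step 5 does not follow.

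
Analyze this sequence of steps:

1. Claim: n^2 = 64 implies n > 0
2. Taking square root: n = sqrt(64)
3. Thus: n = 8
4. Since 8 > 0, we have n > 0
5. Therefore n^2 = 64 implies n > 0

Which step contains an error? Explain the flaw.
Step 2: Taking square root: n = sqrt(64)

Step 2 takes the square root and assumes the positive root only. The equation n^2 = 64 actually has two solutions: n = 8 and n = -8. The proof silently assumes n > 0 without justification, then uses this assumption to conclude n > 0, which is circular. The counterexample n = -8 shows the claim is false.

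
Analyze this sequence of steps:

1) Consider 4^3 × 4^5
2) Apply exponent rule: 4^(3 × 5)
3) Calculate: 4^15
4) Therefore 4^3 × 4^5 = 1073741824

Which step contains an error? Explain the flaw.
Step 2: Apply exponent rule: 4^(3 × 5)

Step 2 incorrectly states that a^b × a^c = a^(b×c). The correct rule is a^b × a^c = a^(b+c). The actual value is 4^3 × 4^5 = 4^8 = 65536, not 4^15 = 1073741824.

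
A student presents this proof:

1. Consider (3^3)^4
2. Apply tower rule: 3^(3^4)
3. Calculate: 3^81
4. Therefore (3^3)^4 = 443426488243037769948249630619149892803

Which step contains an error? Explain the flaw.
Step 2: Apply tower rule: 3^(3^4)

Step 2 incorrectly states that (a^b)^c = a^(b^c). The correct rule is (a^b)^c = a^(b×c). The actual value is (3^3)^4 = 3^12 = 531441, not 3^81 = 443426488243037769948249630619149892803.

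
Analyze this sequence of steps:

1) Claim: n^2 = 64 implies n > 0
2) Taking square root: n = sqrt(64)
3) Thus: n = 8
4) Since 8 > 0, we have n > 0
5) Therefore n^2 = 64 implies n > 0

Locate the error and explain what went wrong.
Step 2: Taking square root: n = sqrt(64)

Step 2 takes the square root and assumes the positive root only. The equation n^2 = 64 actually has two solutions: n = 8 and n = -8. The proof silently assumes n > 0 without justification, then uses this assumption to conclude n > 0, which is circular. The counterexample n = -8 shows the claim is false.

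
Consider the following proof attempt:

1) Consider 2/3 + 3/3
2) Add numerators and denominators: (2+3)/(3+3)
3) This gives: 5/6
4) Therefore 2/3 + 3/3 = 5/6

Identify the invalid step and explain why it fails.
Step 2: Add numerators and denominators: (2+3)/(3+3)

Step 2 incorrectly adds fractions by separately adding numerators and denominators. This is wrong. The correct method requires a common denominator: 2/3 + 3/3 = (2×3 + 3×3)/(3×3) = 15/9 = 5/3. The method used gives 5/6, which is different.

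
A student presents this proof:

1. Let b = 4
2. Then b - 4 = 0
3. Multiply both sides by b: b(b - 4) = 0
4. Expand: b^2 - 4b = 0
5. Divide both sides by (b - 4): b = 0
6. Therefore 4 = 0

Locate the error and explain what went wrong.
Step 5: Divide both sides by (b - 4): b = 0

Step 5 divides both sides by (b - 4). However, since b = 4, we have (b - 4) = 0. Division by zero is undefined, making this step invalid.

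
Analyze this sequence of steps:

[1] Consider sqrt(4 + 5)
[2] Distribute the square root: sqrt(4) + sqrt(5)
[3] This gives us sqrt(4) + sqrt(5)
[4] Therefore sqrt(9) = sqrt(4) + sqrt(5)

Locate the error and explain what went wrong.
Step 2: Distribute the square root: sqrt(4) + sqrt(5)

Step 2 incorrectly 'distributes' the square root over addition. The square root function does not distribute: sqrt(a + b) ≠ sqrt(a) + sqrt(b). In fact, sqrt(4 + 5) = sqrt(9) ≈ 3.0000, while sqrt(4) + sqrt(5) ≈ 4.2361.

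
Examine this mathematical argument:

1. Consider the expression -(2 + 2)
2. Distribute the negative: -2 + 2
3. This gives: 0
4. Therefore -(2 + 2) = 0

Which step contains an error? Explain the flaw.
Step 2: Distribute the negative: -2 + 2

Step 2 incorrectly distributes the negative sign. The correct distribution is -(2 + 2) = -2 - 2 = -4. The negative must be applied to both terms, not just the first. The error treats -(2 + 2) as -2 + 2, which equals 0 instead of -4.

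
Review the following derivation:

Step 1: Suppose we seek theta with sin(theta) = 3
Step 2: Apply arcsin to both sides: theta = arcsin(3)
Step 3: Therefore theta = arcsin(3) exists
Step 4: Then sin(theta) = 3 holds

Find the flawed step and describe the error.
Step 2: Apply arcsin to both sides: theta = arcsin(3)

Step 2 applies arcsin to 3. However, arcsin(x) is only defined for x in [-1, 1] because sin(theta) can only produce values in that range. Since |3| > 1, arcsin(3) is undefined. There is no angle whose sine equals 3.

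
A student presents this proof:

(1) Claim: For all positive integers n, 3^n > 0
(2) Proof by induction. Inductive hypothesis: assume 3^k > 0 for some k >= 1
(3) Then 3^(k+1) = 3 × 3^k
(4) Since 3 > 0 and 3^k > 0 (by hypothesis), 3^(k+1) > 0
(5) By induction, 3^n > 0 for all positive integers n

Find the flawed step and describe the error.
Step 5: By induction, 3^n > 0 for all positive integers n

Step 5 concludes the proof by induction, but no base case was ever established. A valid induction proof requires: (1) a base case proving 3^1 > 0, and (2) an inductive step showing IF 3^k > 0 THEN 3^(k+1) > 0. Steps 2-4 correctly establish the inductive step, but without the base case the conclusion in step 5 does not follow.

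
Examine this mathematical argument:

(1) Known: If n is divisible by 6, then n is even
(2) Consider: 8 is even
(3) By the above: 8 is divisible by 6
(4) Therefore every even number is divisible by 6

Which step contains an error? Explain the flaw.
Step 3: By the above: 8 is divisible by 6

Step 3 commits the fallacy of affirming the consequent. The known fact 'divisible by 6 → even' does NOT imply 'even → divisible by 6'. That would be the converse, which is false. For example, 8 is even but 8 ÷ 6 = 1.33, which is not an integer.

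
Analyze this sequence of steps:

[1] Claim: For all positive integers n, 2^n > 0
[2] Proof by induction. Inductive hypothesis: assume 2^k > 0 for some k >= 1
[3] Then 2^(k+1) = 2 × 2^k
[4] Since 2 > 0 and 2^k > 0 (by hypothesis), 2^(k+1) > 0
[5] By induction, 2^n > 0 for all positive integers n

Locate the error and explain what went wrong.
Step 5: By induction, 2^n > 0 for all positive integers n

Step 5 concludes the proof by induction, but no base case was ever established. A valid induction proof requires: (1) a base case proving 2^1 > 0, and (2) an inductive step showing IF 2^k > 0 THEN 2^(k+1) > 0. Steps 2-4 correctly establish the inductive step, but without the base case the conclusion in step 5 does not follow.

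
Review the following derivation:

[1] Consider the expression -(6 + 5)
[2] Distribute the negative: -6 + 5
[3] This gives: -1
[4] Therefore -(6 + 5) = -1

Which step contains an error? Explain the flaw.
Step 2: Distribute the negative: -6 + 5

Step 2 incorrectly distributes the negative sign. The correct distribution is -(6 + 5) = -6 - 5 = -11. The negative must be applied to both terms, not just the first. The error treats -(6 + 5) as -6 + 5, which equals -1 instead of -11.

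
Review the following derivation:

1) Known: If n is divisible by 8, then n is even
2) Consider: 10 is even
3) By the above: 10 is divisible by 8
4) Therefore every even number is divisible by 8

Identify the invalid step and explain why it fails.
Step 3: By the above: 10 is divisible by 8

Step 3 commits the fallacy of affirming the consequent. The known fact 'divisible by 8 → even' does NOT imply 'even → divisible by 8'. That would be the converse, which is false. For example, 10 is even but 10 ÷ 8 = 1.25, which is not an integer.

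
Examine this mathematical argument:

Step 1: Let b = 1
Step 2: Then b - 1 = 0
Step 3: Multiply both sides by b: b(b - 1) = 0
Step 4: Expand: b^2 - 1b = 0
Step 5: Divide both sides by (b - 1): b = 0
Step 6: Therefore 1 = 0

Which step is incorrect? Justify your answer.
Step 5: Divide both sides by (b - 1): b = 0

Step 5 divides both sides by (b - 1). However, since b = 1, we have (b - 1) = 0. Division by zero is undefined, making this step invalid.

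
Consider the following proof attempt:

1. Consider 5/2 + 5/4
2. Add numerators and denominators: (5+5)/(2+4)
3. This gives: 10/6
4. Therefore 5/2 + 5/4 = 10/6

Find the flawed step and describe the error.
Step 2: Add numerators and denominators: (5+5)/(2+4)

Step 2 incorrectly adds fractions by separately adding numerators and denominators. This is wrong. The correct method requires a common denominator: 5/2 + 5/4 = (5×4 + 5×2)/(2×4) = 30/8 = 15/4. The method used gives 10/6, which is different.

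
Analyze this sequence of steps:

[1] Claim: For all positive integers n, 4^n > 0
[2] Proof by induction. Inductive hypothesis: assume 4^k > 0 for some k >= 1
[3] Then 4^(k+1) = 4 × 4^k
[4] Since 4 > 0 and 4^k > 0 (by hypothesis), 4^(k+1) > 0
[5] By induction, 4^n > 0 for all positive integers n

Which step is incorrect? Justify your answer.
Step 5: By induction, 4^n > 0 for all positive integers n

Step 5 concludes the proof by induction, but no base case was ever established. A valid induction proof requires: (1) a base case proving 4^1 > 0, and (2) an inductive step showing IF 4^k > 0 THEN 4^(k+1) > 0. Steps 2-4 correctly establish the inductive step, but without the base case the conclusion in step 5 does not follow.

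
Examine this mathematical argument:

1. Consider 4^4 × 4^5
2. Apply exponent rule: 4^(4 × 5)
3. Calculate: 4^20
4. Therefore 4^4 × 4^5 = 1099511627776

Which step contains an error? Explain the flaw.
Step 2: Apply exponent rule: 4^(4 × 5)

Step 2 incorrectly states that a^b × a^c = a^(b×c). The correct rule is a^b × a^c = a^(b+c). The actual value is 4^4 × 4^5 = 4^9 = 262144, not 4^20 = 1099511627776.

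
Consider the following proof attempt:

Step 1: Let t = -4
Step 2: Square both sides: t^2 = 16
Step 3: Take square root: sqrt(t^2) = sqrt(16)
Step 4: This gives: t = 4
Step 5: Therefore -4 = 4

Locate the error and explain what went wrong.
Step 4: This gives: t = 4

Step 4 incorrectly states that sqrt(t^2) = t. The correct identity is sqrt(t^2) = |t|. Since t = -4 < 0, we have sqrt(t^2) = |-4| = 4, not t = -4.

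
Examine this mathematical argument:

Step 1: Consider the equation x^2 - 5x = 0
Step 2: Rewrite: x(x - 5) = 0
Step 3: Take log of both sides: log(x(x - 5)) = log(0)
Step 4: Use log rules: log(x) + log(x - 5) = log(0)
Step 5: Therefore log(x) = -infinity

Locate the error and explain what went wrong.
Step 3: Take log of both sides: log(x(x - 5)) = log(0)

Step 3 takes the logarithm of both sides, resulting in log(0) on the right side. The logarithm is only defined for positive numbers; log(0) is undefined (approaches negative infinity). This operation is invalid.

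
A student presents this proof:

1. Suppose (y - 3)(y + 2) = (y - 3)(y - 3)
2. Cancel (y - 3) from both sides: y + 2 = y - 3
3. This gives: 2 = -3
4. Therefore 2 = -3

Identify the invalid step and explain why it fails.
Step 2: Cancel (y - 3) from both sides: y + 2 = y - 3

Step 2 cancels (y - 3) from both sides. This is only valid if (y - 3) ≠ 0, i.e., y ≠ 3. When y = 3, both sides equal zero regardless of the other factors. The correct approach requires considering y = 3 as a separate case.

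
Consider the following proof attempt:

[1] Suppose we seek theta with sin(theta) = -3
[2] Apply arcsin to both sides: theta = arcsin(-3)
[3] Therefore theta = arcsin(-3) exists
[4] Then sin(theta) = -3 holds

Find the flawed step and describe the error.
Step 2: Apply arcsin to both sides: theta = arcsin(-3)

Step 2 applies arcsin to -3. However, arcsin(x) is only defined for x in [-1, 1] because sin(theta) can only produce values in that range. Since |-3| > 1, arcsin(-3) is undefined. There is no angle whose sine equals -3.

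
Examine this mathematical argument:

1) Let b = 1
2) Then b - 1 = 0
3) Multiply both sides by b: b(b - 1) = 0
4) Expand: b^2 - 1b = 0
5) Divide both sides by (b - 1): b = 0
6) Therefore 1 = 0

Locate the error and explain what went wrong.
Step 5: Divide both sides by (b - 1): b = 0

Step 5 divides both sides by (b - 1). However, since b = 1, we have (b - 1) = 0. Division by zero is undefined, making this step invalid.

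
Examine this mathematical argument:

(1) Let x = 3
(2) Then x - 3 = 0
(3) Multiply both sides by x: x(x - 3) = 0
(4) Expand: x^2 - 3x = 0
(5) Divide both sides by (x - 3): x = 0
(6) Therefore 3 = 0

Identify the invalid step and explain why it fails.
Step 5: Divide both sides by (x - 3): x = 0

Step 5 divides both sides by (x - 3). However, since x = 3, we have (x - 3) = 0. Division by zero is undefined, making this step invalid.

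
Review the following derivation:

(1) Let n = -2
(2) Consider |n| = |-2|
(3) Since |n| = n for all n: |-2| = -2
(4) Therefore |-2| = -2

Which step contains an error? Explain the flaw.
Step 3: Since |n| = n for all n: |-2| = -2

Step 3 incorrectly states that |n| = n for all n. The correct definition is |n| = n when n >= 0, and |n| = -n when n < 0. Since -2 < 0, we have |-2| = -(-2) = 2, not -2.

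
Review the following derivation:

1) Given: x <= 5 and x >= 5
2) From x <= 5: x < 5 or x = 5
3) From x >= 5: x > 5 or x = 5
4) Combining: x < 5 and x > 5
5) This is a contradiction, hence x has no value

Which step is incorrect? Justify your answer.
Step 4: Combining: x < 5 and x > 5

Step 4 incorrectly combines the conditions. From x <= 5 and x >= 5, the intersection is x = 5. The error treats the 'or' cases as 'and' requirements. The correct conclusion is that x = 5 is the unique solution, not that no solution exists.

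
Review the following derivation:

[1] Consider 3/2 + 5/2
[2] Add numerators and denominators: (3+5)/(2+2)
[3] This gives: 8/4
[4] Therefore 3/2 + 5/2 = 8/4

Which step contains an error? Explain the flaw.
Step 2: Add numerators and denominators: (3+5)/(2+2)

Step 2 incorrectly adds fractions by separately adding numerators and denominators. This is wrong. The correct method requires a common denominator: 3/2 + 5/2 = (3×2 + 5×2)/(2×2) = 16/4 = 4. The method used gives 8/4, which is different.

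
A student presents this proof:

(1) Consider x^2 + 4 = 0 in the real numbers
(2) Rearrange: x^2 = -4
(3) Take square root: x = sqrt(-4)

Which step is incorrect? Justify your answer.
Step 3: Take square root: x = sqrt(-4)

Step 3 takes the square root of -4, which is negative. In the real number system, the square root of a negative number is undefined. The equation x^2 + 4 = 0 has no real solutions. Square roots of negative numbers only exist in the complex numbers.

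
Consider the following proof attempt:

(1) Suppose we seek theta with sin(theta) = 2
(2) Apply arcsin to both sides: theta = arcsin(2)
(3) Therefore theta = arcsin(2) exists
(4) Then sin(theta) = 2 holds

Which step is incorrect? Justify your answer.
Step 2: Apply arcsin to both sides: theta = arcsin(2)

Step 2 applies arcsin to 2. However, arcsin(x) is only defined for x in [-1, 1] because sin(theta) can only produce values in that range. Since |2| > 1, arcsin(2) is undefined. There is no angle whose sine equals 2.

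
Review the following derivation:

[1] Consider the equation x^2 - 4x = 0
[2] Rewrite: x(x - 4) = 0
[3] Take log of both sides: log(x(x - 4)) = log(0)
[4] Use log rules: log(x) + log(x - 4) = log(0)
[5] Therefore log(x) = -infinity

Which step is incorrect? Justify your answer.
Step 3: Take log of both sides: log(x(x - 4)) = log(0)

Step 3 takes the logarithm of both sides, resulting in log(0) on the right side. The logarithm is only defined for positive numbers; log(0) is undefined (approaches negative infinity). This operation is invalid.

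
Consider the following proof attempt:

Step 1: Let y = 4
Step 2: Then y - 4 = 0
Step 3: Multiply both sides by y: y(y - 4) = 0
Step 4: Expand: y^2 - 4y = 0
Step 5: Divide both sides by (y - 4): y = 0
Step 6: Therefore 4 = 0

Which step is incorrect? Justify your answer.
Step 5: Divide both sides by (y - 4): y = 0

Step 5 divides both sides by (y - 4). However, since y = 4, we have (y - 4) = 0. Division by zero is undefined, making this step invalid.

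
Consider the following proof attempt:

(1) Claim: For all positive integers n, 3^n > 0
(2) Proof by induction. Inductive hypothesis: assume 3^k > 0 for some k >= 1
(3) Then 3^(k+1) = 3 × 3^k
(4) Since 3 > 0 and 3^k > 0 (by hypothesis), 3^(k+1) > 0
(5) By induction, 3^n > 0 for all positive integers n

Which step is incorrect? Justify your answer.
Step 5: By induction, 3^n > 0 for all positive integers n

Step 5 concludes the proof by induction, but no base case was ever established. A valid induction proof requires: (1) a base case proving 3^1 > 0, and (2) an inductive step showing IF 3^k > 0 THEN 3^(k+1) > 0. Steps 2-4 correctly establish the inductive step, but without the base case the conclusion in step 5 does not follow.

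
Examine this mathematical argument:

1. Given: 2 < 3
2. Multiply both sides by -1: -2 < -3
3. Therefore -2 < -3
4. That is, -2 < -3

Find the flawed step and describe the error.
Step 2: Multiply both sides by -1: -2 < -3

Step 2 multiplies both sides by -1 but fails to reverse the inequality sign. When multiplying (or dividing) an inequality by a negative number, the direction must be reversed. Since 2 < 3, we should get -2 > -3, i.e., -2 > -3.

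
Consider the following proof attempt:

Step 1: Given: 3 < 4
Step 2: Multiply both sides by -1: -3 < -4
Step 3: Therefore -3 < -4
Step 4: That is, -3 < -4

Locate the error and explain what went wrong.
Step 2: Multiply both sides by -1: -3 < -4

Step 2 multiplies both sides by -1 but fails to reverse the inequality sign. When multiplying (or dividing) an inequality by a negative number, the direction must be reversed. Since 3 < 4, we should get -3 > -4, i.e., -3 > -4.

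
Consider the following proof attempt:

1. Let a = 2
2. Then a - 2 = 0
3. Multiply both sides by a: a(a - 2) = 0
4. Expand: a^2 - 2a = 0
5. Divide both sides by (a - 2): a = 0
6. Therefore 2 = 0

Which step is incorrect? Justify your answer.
Step 5: Divide both sides by (a - 2): a = 0

Step 5 divides both sides by (a - 2). However, since a = 2, we have (a - 2) = 0. Division by zero is undefined, making this step invalid.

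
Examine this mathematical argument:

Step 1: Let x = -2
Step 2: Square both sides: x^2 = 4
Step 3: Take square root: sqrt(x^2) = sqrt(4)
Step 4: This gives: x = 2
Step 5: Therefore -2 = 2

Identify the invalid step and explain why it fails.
Step 4: This gives: x = 2

Step 4 incorrectly states that sqrt(x^2) = x. The correct identity is sqrt(x^2) = |x|. Since x = -2 < 0, we have sqrt(x^2) = |-2| = 2, not x = -2.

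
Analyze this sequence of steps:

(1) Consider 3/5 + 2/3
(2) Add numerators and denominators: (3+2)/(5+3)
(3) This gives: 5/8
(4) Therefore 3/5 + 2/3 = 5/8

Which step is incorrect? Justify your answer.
Step 2: Add numerators and denominators: (3+2)/(5+3)

Step 2 incorrectly adds fractions by separately adding numerators and denominators. This is wrong. The correct method requires a common denominator: 3/5 + 2/3 = (3×3 + 2×5)/(5×3) = 19/15 = 19/15. The method used gives 5/8, which is different.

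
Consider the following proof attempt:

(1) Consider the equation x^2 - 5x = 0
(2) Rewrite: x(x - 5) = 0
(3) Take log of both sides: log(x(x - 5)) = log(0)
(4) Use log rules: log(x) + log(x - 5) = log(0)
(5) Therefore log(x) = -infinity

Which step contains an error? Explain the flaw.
Step 3: Take log of both sides: log(x(x - 5)) = log(0)

Step 3 takes the logarithm of both sides, resulting in log(0) on the right side. The logarithm is only defined for positive numbers; log(0) is undefined (approaches negative infinity). This operation is invalid.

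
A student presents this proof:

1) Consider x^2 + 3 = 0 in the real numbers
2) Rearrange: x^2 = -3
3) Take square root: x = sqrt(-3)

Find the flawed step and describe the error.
Step 3: Take square root: x = sqrt(-3)

Step 3 takes the square root of -3, which is negative. In the real number system, the square root of a negative number is undefined. The equation x^2 + 3 = 0 has no real solutions. Square roots of negative numbers only exist in the complex numbers.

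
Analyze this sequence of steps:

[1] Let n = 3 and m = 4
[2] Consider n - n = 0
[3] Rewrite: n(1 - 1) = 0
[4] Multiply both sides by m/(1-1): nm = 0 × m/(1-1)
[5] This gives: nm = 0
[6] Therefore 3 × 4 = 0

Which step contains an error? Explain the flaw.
Step 4: Multiply both sides by m/(1-1): nm = 0 × m/(1-1)

Step 4 multiplies both sides by m/(1-1). However, 1-1 = 0, so this is multiplication by m/0, which is undefined. We cannot multiply by an undefined expression.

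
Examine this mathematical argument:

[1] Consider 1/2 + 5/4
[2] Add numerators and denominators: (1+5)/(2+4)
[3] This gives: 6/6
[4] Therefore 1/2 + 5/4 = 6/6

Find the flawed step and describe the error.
Step 2: Add numerators and denominators: (1+5)/(2+4)

Step 2 incorrectly adds fractions by separately adding numerators and denominators. This is wrong. The correct method requires a common denominator: 1/2 + 5/4 = (1×4 + 5×2)/(2×4) = 14/8 = 7/4. The method used gives 6/6, which is different.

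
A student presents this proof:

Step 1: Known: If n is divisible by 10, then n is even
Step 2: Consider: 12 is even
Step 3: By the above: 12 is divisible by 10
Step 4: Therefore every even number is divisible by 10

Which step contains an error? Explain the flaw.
Step 3: By the above: 12 is divisible by 10

Step 3 commits the fallacy of affirming the consequent. The known fact 'divisible by 10 → even' does NOT imply 'even → divisible by 10'. That would be the converse, which is false. For example, 12 is even but 12 ÷ 10 = 1.20, which is not an integer.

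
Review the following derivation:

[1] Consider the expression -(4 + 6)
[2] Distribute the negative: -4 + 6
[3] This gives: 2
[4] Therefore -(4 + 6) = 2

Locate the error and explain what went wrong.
Step 2: Distribute the negative: -4 + 6

Step 2 incorrectly distributes the negative sign. The correct distribution is -(4 + 6) = -4 - 6 = -10. The negative must be applied to both terms, not just the first. The error treats -(4 + 6) as -4 + 6, which equals 2 instead of -10.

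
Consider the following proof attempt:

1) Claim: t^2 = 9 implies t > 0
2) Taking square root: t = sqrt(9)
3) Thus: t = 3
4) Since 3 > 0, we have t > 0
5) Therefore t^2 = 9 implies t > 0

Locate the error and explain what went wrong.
Step 2: Taking square root: t = sqrt(9)

Step 2 takes the square root and assumes the positive root only. The equation t^2 = 9 actually has two solutions: t = 3 and t = -3. The proof silently assumes t > 0 without justification, then uses this assumption to conclude t > 0, which is circular. The counterexample t = -3 shows the claim is false.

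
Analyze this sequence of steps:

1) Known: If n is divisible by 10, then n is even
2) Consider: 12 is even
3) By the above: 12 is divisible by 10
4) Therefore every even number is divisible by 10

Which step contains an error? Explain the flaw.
Step 3: By the above: 12 is divisible by 10

Step 3 commits the fallacy of affirming the consequent. The known fact 'divisible by 10 → even' does NOT imply 'even → divisible by 10'. That would be the converse, which is false. For example, 12 is even but 12 ÷ 10 = 1.20, which is not an integer.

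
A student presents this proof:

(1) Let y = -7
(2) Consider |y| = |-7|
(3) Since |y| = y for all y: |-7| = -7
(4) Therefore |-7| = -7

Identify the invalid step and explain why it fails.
Step 3: Since |y| = y for all y: |-7| = -7

Step 3 incorrectly states that |y| = y for all y. The correct definition is |y| = y when y >= 0, and |y| = -y when y < 0. Since -7 < 0, we have |-7| = -(-7) = 7, not -7.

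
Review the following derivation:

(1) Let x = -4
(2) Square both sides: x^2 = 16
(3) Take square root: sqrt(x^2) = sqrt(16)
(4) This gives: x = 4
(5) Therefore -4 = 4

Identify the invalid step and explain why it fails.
Step 4: This gives: x = 4

Step 4 incorrectly states that sqrt(x^2) = x. The correct identity is sqrt(x^2) = |x|. Since x = -4 < 0, we have sqrt(x^2) = |-4| = 4, not x = -4.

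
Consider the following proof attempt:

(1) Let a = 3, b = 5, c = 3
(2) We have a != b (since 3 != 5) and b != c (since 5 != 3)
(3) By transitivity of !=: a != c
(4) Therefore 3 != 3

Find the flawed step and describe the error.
Step 3: By transitivity of !=: a != c

Step 3 incorrectly applies transitivity to the '!=' relation. Transitivity states: if a R b and b R c, then a R c. However, '!=' is not transitive. Counterexample: 3 != 5 and 5 != 3, but 3 = 3 (both equal 3). Transitivity holds for relations like <, <=, =, but not for !=.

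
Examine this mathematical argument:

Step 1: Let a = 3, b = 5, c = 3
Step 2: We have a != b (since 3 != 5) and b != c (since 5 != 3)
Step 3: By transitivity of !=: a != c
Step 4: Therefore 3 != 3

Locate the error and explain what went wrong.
Step 3: By transitivity of !=: a != c

Step 3 incorrectly applies transitivity to the '!=' relation. Transitivity states: if a R b and b R c, then a R c. However, '!=' is not transitive. Counterexample: 3 != 5 and 5 != 3, but 3 = 3 (both equal 3). Transitivity holds for relations like <, <=, =, but not for !=.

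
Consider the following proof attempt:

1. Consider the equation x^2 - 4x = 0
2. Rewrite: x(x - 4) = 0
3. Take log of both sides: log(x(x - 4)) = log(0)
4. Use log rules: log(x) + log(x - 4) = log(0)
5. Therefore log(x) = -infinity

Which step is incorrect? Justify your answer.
Step 3: Take log of both sides: log(x(x - 4)) = log(0)

Step 3 takes the logarithm of both sides, resulting in log(0) on the right side. The logarithm is only defined for positive numbers; log(0) is undefined (approaches negative infinity). This operation is invalid.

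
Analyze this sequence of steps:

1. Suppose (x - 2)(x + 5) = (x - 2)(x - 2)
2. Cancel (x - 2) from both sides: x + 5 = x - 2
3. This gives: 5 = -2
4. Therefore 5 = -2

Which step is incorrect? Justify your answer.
Step 2: Cancel (x - 2) from both sides: x + 5 = x - 2

Step 2 cancels (x - 2) from both sides. This is only valid if (x - 2) ≠ 0, i.e., x ≠ 2. When x = 2, both sides equal zero regardless of the other factors. The correct approach requires considering x = 2 as a separate case.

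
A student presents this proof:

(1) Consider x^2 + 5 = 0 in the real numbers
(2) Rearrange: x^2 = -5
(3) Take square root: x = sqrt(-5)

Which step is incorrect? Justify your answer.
Step 3: Take square root: x = sqrt(-5)

Step 3 takes the square root of -5, which is negative. In the real number system, the square root of a negative number is undefined. The equation x^2 + 5 = 0 has no real solutions. Square roots of negative numbers only exist in the complex numbers.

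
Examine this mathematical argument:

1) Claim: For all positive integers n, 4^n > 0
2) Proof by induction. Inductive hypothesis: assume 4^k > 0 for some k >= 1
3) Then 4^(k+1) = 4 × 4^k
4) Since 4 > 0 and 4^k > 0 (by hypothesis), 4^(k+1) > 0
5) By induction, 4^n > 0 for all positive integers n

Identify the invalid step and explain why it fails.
Step 5: By induction, 4^n > 0 for all positive integers n

Step 5 concludes the proof by induction, but no base case was ever established. A valid induction proof requires: (1) a base case proving 4^1 > 0, and (2) an inductive step showing IF 4^k > 0 THEN 4^(k+1) > 0. Steps 2-4 correctly establish the inductive step, but without the base case the conclusion in step 5 does not follow.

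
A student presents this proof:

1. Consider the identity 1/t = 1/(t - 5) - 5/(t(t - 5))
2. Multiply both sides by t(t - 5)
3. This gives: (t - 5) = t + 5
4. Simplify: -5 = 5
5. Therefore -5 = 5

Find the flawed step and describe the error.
Step 3: This gives: (t - 5) = t + 5

Step 3 makes a sign error when clearing denominators. Multiplying -5/(t(t - 5)) by t(t - 5) gives -5, not +5. The correct result is (t - 5) = t - 5, which is trivially true, not (t - 5) = t + 5. (Step 1 is a valid identity: 1/(t - 5) - 5/(t(t - 5)) = (t - 5)/(t(t - 5)) = 1/t.)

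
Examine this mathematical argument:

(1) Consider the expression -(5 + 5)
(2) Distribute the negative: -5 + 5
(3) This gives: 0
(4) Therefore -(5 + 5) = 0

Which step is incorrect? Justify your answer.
Step 2: Distribute the negative: -5 + 5

Step 2 incorrectly distributes the negative sign. The correct distribution is -(5 + 5) = -5 - 5 = -10. The negative must be applied to both terms, not just the first. The error treats -(5 + 5) as -5 + 5, which equals 0 instead of -10.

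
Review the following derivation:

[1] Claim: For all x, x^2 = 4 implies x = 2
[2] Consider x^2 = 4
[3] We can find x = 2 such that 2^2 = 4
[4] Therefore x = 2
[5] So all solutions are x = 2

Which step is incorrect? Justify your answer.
Step 4: Therefore x = 2

Step 4 incorrectly concludes that x = 2 is the only solution. The proof shows that x = 2 is A solution (existence), but does not show it is the ONLY solution (uniqueness). In fact, x = -2 is also a solution since (-2)^2 = 4. Finding one solution doesn't prove there are no others.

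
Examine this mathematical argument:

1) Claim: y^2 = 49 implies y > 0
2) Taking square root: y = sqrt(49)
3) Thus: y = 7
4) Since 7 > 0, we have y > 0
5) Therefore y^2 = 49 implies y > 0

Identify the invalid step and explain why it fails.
Step 2: Taking square root: y = sqrt(49)

Step 2 takes the square root and assumes the positive root only. The equation y^2 = 49 actually has two solutions: y = 7 and y = -7. The proof silently assumes y > 0 without justification, then uses this assumption to conclude y > 0, which is circular. The counterexample y = -7 shows the claim is false.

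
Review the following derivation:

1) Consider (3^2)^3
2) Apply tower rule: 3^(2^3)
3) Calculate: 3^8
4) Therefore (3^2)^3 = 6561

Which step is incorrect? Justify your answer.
Step 2: Apply tower rule: 3^(2^3)

Step 2 incorrectly states that (a^b)^c = a^(b^c). The correct rule is (a^b)^c = a^(b×c). The actual value is (3^2)^3 = 3^6 = 729, not 3^8 = 6561.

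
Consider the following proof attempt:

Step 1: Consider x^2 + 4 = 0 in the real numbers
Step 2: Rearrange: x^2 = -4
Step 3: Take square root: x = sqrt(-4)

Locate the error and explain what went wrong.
Step 3: Take square root: x = sqrt(-4)

Step 3 takes the square root of -4, which is negative. In the real number system, the square root of a negative number is undefined. The equation x^2 + 4 = 0 has no real solutions. Square roots of negative numbers only exist in the complex numbers.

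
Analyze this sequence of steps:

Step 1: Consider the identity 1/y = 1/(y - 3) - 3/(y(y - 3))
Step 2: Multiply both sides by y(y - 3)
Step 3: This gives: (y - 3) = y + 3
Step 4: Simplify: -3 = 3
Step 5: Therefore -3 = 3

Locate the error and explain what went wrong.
Step 3: This gives: (y - 3) = y + 3

Step 3 makes a sign error when clearing denominators. Multiplying -3/(y(y - 3)) by y(y - 3) gives -3, not +3. The correct result is (y - 3) = y - 3, which is trivially true, not (y - 3) = y + 3. (Step 1 is a valid identity: 1/(y - 3) - 3/(y(y - 3)) = (y - 3)/(y(y - 3)) = 1/y.)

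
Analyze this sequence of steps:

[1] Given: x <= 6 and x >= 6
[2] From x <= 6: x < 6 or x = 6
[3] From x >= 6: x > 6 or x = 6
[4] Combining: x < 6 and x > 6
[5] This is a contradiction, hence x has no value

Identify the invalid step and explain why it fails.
Step 4: Combining: x < 6 and x > 6

Step 4 incorrectly combines the conditions. From x <= 6 and x >= 6, the intersection is x = 6. The error treats the 'or' cases as 'and' requirements. The correct conclusion is that x = 6 is the unique solution, not that no solution exists.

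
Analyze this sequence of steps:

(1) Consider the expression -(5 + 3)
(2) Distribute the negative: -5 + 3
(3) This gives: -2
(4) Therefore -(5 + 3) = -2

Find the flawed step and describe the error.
Step 2: Distribute the negative: -5 + 3

Step 2 incorrectly distributes the negative sign. The correct distribution is -(5 + 3) = -5 - 3 = -8. The negative must be applied to both terms, not just the first. The error treats -(5 + 3) as -5 + 3, which equals -2 instead of -8.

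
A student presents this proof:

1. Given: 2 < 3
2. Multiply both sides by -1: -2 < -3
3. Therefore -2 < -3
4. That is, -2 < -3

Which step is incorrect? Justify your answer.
Step 2: Multiply both sides by -1: -2 < -3

Step 2 multiplies both sides by -1 but fails to reverse the inequality sign. When multiplying (or dividing) an inequality by a negative number, the direction must be reversed. Since 2 < 3, we should get -2 > -3, i.e., -2 > -3.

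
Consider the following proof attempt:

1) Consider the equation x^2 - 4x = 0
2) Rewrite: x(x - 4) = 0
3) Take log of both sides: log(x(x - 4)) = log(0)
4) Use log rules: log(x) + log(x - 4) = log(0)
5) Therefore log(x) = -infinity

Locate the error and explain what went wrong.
Step 3: Take log of both sides: log(x(x - 4)) = log(0)

Step 3 takes the logarithm of both sides, resulting in log(0) on the right side. The logarithm is only defined for positive numbers; log(0) is undefined (approaches negative infinity). This operation is invalid.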